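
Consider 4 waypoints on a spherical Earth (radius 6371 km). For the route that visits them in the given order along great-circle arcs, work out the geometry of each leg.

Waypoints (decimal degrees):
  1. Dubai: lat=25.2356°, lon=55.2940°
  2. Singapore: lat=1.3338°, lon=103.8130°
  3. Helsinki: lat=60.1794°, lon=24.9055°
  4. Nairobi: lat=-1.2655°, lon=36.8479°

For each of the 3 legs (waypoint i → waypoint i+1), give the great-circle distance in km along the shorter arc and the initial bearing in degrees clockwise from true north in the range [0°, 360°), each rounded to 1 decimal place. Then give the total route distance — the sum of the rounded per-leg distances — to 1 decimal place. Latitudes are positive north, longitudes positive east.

Leg 1: φ1=0.4404443, φ2=0.0232792, Δφ=-0.4171651, Δλ=0.8468163 rad; a=sin²(Δφ/2)+cosφ1·cosφ2·sin²(Δλ/2)=0.1955409552; c=2·atan2(√a, √(1-a))=0.916100376; dist=6371·c=5836.475 ≈ 5836.5 km; running total=5836.5 km
Leg 1 bearing: y=sinΔλ·cosφ2=0.74897242, x=cosφ1·sinφ2-sinφ1·cosφ2·cosΔλ=-0.26126436; θ=atan2(y, x)=109.2303° ≈ 109.2°
Leg 2: φ1=0.0232792, φ2=1.0503287, Δφ=1.0270495, Δλ=-1.3771957 rad; a=sin²(Δφ/2)+cosφ1·cosφ2·sin²(Δλ/2)=0.4420782174; c=2·atan2(√a, √(1-a))=1.454692086; dist=6371·c=9267.843 ≈ 9267.8 km; running total=15104.3 km
Leg 2 bearing: y=sinΔλ·cosφ2=-0.48799556, x=cosφ1·sinφ2-sinφ1·cosφ2·cosΔλ=0.86512462; θ=atan2(y, x)=-29.4263° <0 so +360° → 330.5737° ≈ 330.6°
Leg 3: φ1=1.0503287, φ2=-0.0220871, Δφ=-1.0724158, Δλ=0.2084342 rad; a=sin²(Δφ/2)+cosφ1·cosφ2·sin²(Δλ/2)=0.2663784467; c=2·atan2(√a, √(1-a))=1.084626330; dist=6371·c=6910.154 ≈ 6910.2 km; running total=22014.5 km
Leg 3 bearing: y=sinΔλ·cosφ2=0.20687777, x=cosφ1·sinφ2-sinφ1·cosφ2·cosΔλ=-0.85958447; θ=atan2(y, x)=166.4679° ≈ 166.5°

Leg 1: dist=5836.5 km, bearing=109.2°
Leg 2: dist=9267.8 km, bearing=330.6°
Leg 3: dist=6910.2 km, bearing=166.5°
Total: 22014.5 km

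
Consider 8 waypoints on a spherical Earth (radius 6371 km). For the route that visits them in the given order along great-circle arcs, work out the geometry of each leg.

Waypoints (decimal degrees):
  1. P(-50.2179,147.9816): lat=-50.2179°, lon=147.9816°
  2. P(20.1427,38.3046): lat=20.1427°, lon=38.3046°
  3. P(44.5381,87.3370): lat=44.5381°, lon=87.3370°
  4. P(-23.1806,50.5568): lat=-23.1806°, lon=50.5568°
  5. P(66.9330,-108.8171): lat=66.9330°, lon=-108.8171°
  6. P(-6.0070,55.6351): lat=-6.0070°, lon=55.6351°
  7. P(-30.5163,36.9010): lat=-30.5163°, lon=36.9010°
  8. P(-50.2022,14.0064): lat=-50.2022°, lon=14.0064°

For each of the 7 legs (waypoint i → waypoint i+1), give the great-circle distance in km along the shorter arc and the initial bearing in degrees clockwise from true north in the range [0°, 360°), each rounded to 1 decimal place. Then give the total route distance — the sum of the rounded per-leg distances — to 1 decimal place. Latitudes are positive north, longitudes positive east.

Leg 1: dist=13102.5 km, bearing=268.5°
Leg 2: dist=5241.2 km, bearing=47.2°
Leg 3: dist=8406.1 km, bearing=214.6°
Leg 4: dist=14940.9 km, bearing=348.9°
Leg 5: dist=13136.9 km, bearing=17.6°
Leg 6: dist=3355.2 km, bearing=213.4°
Leg 7: dist=2900.9 km, bearing=214.5°
Total: 61083.7 km

Leg 1: φ1=-0.8764677, φ2=0.3515564, Δφ=1.2280241, Δλ=-1.9142248 rad; a=sin²(Δφ/2)+cosφ1·cosφ2·sin²(Δλ/2)=0.7334560191; c=2·atan2(√a, √(1-a))=2.056591903; dist=6371·c=13102.547 ≈ 13102.5 km; running total=13102.5 km
Leg 1 bearing: y=sinΔλ·cosφ2=-0.88401518, x=cosφ1·sinφ2-sinφ1·cosφ2·cosΔλ=-0.02259010; θ=atan2(y, x)=-91.4638° <0 so +360° → 268.5362° ≈ 268.5°
Leg 2: φ1=0.3515564, φ2=0.7773365, Δφ=0.4257801, Δλ=0.8557768 rad; a=sin²(Δφ/2)+cosφ1·cosφ2·sin²(Δλ/2)=0.1598651456; c=2·atan2(√a, √(1-a))=0.822665784; dist=6371·c=5241.204 ≈ 5241.2 km; running total=18343.7 km
Leg 2 bearing: y=sinΔλ·cosφ2=0.53820942, x=cosφ1·sinφ2-sinφ1·cosφ2·cosΔλ=0.49755778; θ=atan2(y, x)=47.2476° ≈ 47.2°
Leg 3: φ1=0.7773365, φ2=-0.4045778, Δφ=-1.1819143, Δλ=-0.6419356 rad; a=sin²(Δφ/2)+cosφ1·cosφ2·sin²(Δλ/2)=0.3756395169; c=2·atan2(√a, √(1-a))=1.319436827; dist=6371·c=8406.132 ≈ 8406.1 km; running total=26749.8 km
Leg 3 bearing: y=sinΔλ·cosφ2=-0.55040922, x=cosφ1·sinφ2-sinφ1·cosφ2·cosΔλ=-0.79698656; θ=atan2(y, x)=-145.3705° <0 so +360° → 214.6295° ≈ 214.6°
Leg 4: φ1=-0.4045778, φ2=1.1682012, Δφ=1.5727790, Δλ=-2.7815993 rad; a=sin²(Δφ/2)+cosφ1·cosφ2·sin²(Δλ/2)=0.8496237015; c=2·atan2(√a, √(1-a))=2.345140520; dist=6371·c=14940.890 ≈ 14940.9 km; running total=41690.7 km
Leg 4 bearing: y=sinΔλ·cosφ2=-0.13802117, x=cosφ1·sinφ2-sinφ1·cosφ2·cosΔλ=0.70142942; θ=atan2(y, x)=-11.1319° <0 so +360° → 348.8681° ≈ 348.9°
Leg 5: φ1=1.1682012, φ2=-0.1048419, Δφ=-1.2730432, Δλ=2.8702324 rad; a=sin²(Δφ/2)+cosφ1·cosφ2·sin²(Δλ/2)=0.7358401063; c=2·atan2(√a, √(1-a))=2.061991636; dist=6371·c=13136.949 ≈ 13136.9 km; running total=54827.6 km
Leg 5 bearing: y=sinΔλ·cosφ2=0.26657042, x=cosφ1·sinφ2-sinφ1·cosφ2·cosΔλ=0.84051055; θ=atan2(y, x)=17.5966° ≈ 17.6°
Leg 6: φ1=-0.1048419, φ2=-0.5326099, Δφ=-0.4277680, Δλ=-0.3269717 rad; a=sin²(Δφ/2)+cosφ1·cosφ2·sin²(Δλ/2)=0.0677487529; c=2·atan2(√a, √(1-a))=0.526636608; dist=6371·c=3355.202 ≈ 3355.2 km; running total=58182.8 km
Leg 6 bearing: y=sinΔλ·cosφ2=-0.27668880, x=cosφ1·sinφ2-sinφ1·cosφ2·cosΔλ=-0.41961738; θ=atan2(y, x)=-146.5998° <0 so +360° → 213.4002° ≈ 213.4°
Leg 7: φ1=-0.5326099, φ2=-0.8761937, Δφ=-0.3435838, Δλ=-0.3995862 rad; a=sin²(Δφ/2)+cosφ1·cosφ2·sin²(Δλ/2)=0.0509430986; c=2·atan2(√a, √(1-a))=0.455334898; dist=6371·c=2900.939 ≈ 2900.9 km; running total=61083.7 km
Leg 7 bearing: y=sinΔλ·cosφ2=-0.24901496, x=cosφ1·sinφ2-sinφ1·cosφ2·cosΔλ=-0.36246813; θ=atan2(y, x)=-145.5110° <0 so +360° → 214.4890° ≈ 214.5°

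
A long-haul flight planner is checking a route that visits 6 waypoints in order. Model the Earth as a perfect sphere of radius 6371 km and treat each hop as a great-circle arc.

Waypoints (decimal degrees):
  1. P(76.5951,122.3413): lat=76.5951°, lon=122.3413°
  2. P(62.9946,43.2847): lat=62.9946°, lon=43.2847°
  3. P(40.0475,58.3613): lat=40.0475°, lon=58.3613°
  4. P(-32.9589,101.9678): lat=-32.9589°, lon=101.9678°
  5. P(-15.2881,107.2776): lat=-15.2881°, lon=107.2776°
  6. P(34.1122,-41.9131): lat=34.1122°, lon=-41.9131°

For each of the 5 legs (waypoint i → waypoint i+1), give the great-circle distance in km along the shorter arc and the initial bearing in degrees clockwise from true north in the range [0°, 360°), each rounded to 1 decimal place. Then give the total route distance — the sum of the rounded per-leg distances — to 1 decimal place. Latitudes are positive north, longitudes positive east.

Leg 1: φ1=1.3368367, φ2=1.0994632, Δφ=-0.2373735, Δλ=-1.3797980 rad; a=sin²(Δφ/2)+cosφ1·cosφ2·sin²(Δλ/2)=0.0566627655; c=2·atan2(√a, √(1-a))=0.480693493; dist=6371·c=3062.498 ≈ 3062.5 km; running total=3062.5 km
Leg 1 bearing: y=sinΔλ·cosφ2=-0.44581722, x=cosφ1·sinφ2-sinφ1·cosφ2·cosΔλ=0.12270042; θ=atan2(y, x)=-74.6117° <0 so +360° → 285.3883° ≈ 285.4°
Leg 2: φ1=1.0994632, φ2=0.6989607, Δφ=-0.4005024, Δλ=0.2631363 rad; a=sin²(Δφ/2)+cosφ1·cosφ2·sin²(Δλ/2)=0.0455497575; c=2·atan2(√a, √(1-a))=0.430156532; dist=6371·c=2740.527 ≈ 2740.5 km; running total=5803.0 km
Leg 2 bearing: y=sinΔλ·cosφ2=0.19911728, x=cosφ1·sinφ2-sinφ1·cosφ2·cosΔλ=-0.36640444; θ=atan2(y, x)=151.4788° ≈ 151.5°
Leg 3: φ1=0.6989607, φ2=-0.5752413, Δφ=-1.2742021, Δλ=0.7610770 rad; a=sin²(Δφ/2)+cosφ1·cosφ2·sin²(Δλ/2)=0.4424763677; c=2·atan2(√a, √(1-a))=1.455493747; dist=6371·c=9272.951 ≈ 9273.0 km; running total=15076.0 km
Leg 3 bearing: y=sinΔλ·cosφ2=0.57870182, x=cosφ1·sinφ2-sinφ1·cosφ2·cosΔλ=-0.80738363; θ=atan2(y, x)=144.3685° ≈ 144.4°
Leg 4: φ1=-0.5752413, φ2=-0.2668277, Δφ=0.3084136, Δλ=0.0926735 rad; a=sin²(Δφ/2)+cosφ1·cosφ2·sin²(Δλ/2)=0.0253283951; c=2·atan2(√a, √(1-a))=0.319657155; dist=6371·c=2036.536 ≈ 2036.5 km; running total=17112.5 km
Leg 4 bearing: y=sinΔλ·cosφ2=0.08926608, x=cosφ1·sinφ2-sinφ1·cosφ2·cosΔλ=0.30129560; θ=atan2(y, x)=16.5032° ≈ 16.5°
Leg 5: φ1=-0.2668277, φ2=0.5953702, Δφ=0.8621979, Δλ=-2.6038689 rad; a=sin²(Δφ/2)+cosφ1·cosφ2·sin²(Δλ/2)=0.9169033484; c=2·atan2(√a, √(1-a))=2.556764011; dist=6371·c=16289.144 ≈ 16289.1 km; running total=33401.6 km
Leg 5 bearing: y=sinΔλ·cosφ2=-0.42405668, x=cosφ1·sinφ2-sinφ1·cosφ2·cosΔλ=0.35347182; θ=atan2(y, x)=-50.1872° <0 so +360° → 309.8128° ≈ 309.8°

Leg 1: dist=3062.5 km, bearing=285.4°
Leg 2: dist=2740.5 km, bearing=151.5°
Leg 3: dist=9273.0 km, bearing=144.4°
Leg 4: dist=2036.5 km, bearing=16.5°
Leg 5: dist=16289.1 km, bearing=309.8°
Total: 33401.6 km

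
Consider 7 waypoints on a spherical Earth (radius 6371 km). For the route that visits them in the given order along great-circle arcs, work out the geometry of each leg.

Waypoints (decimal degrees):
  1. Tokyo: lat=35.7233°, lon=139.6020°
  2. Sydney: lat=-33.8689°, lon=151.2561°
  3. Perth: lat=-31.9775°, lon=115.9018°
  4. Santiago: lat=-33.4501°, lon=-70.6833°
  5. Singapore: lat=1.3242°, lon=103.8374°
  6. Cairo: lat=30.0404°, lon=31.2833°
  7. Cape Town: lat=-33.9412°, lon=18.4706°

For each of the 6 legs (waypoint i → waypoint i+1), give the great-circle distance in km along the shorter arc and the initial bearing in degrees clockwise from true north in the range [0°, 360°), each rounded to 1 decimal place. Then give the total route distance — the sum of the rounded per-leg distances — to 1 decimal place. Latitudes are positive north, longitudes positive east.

Leg 1: dist=7832.5 km, bearing=169.7°
Leg 2: dist=3290.4 km, bearing=263.7°
Leg 3: dist=12707.2 km, bearing=174.0°
Leg 4: dist=16397.4 km, bearing=169.8°
Leg 5: dist=8258.9 km, bearing=300.9°
Leg 6: dist=7240.6 km, bearing=191.7°
Total: 55727.0 km

Leg 1: φ1=0.6234892, φ2=-0.5911238, Δφ=-1.2146130, Δλ=0.2034024 rad; a=sin²(Δφ/2)+cosφ1·cosφ2·sin²(Δλ/2)=0.3325983576; c=2·atan2(√a, √(1-a))=1.229399868; dist=6371·c=7832.507 ≈ 7832.5 km; running total=7832.5 km
Leg 1 bearing: y=sinΔλ·cosφ2=0.16772591, x=cosφ1·sinφ2-sinφ1·cosφ2·cosΔλ=-0.92724041; θ=atan2(y, x)=169.7468° ≈ 169.7°
Leg 2: φ1=-0.5911238, φ2=-0.5581127, Δφ=0.0330112, Δλ=-0.6170489 rad; a=sin²(Δφ/2)+cosφ1·cosφ2·sin²(Δλ/2)=0.0652143560; c=2·atan2(√a, √(1-a))=0.516462847; dist=6371·c=3290.385 ≈ 3290.4 km; running total=11122.9 km
Leg 2 bearing: y=sinΔλ·cosφ2=-0.49082715, x=cosφ1·sinφ2-sinφ1·cosφ2·cosΔλ=-0.05417089; θ=atan2(y, x)=-96.2980° <0 so +360° → 263.7020° ≈ 263.7°
Leg 3: φ1=-0.5581127, φ2=-0.5838144, Δφ=-0.0257017, Δλ=-3.2565243 rad; a=sin²(Δφ/2)+cosφ1·cosφ2·sin²(Δλ/2)=0.7055867098; c=2·atan2(√a, √(1-a))=1.994537285; dist=6371·c=12707.197 ≈ 12707.2 km; running total=23830.1 km
Leg 3 bearing: y=sinΔλ·cosφ2=0.09568413, x=cosφ1·sinφ2-sinφ1·cosφ2·cosΔλ=-0.90652135; θ=atan2(y, x)=173.9747° ≈ 174.0°
Leg 4: φ1=-0.5838144, φ2=0.0231116, Δφ=0.6069260, Δλ=3.0459608 rad; a=sin²(Δφ/2)+cosφ1·cosφ2·sin²(Δλ/2)=0.9215351104; c=2·atan2(√a, √(1-a))=2.573763076; dist=6371·c=16397.445 ≈ 16397.4 km; running total=40227.5 km
Leg 4 bearing: y=sinΔλ·cosφ2=0.09546063, x=cosφ1·sinφ2-sinφ1·cosφ2·cosΔλ=-0.52926352; θ=atan2(y, x)=169.7758° ≈ 169.8°
Leg 5: φ1=0.0231116, φ2=0.5243039, Δφ=0.5011922, Δλ=-1.2663079 rad; a=sin²(Δφ/2)+cosφ1·cosφ2·sin²(Δλ/2)=0.3644836491; c=2·atan2(√a, √(1-a))=1.296330598; dist=6371·c=8258.922 ≈ 8258.9 km; running total=48486.4 km
Leg 5 bearing: y=sinΔλ·cosφ2=-0.82585209, x=cosφ1·sinφ2-sinφ1·cosφ2·cosΔλ=0.49447912; θ=atan2(y, x)=-59.0889° <0 so +360° → 300.9111° ≈ 300.9°
Leg 6: φ1=0.5243039, φ2=-0.5923857, Δφ=-1.1166896, Δλ=-0.2236238 rad; a=sin²(Δφ/2)+cosφ1·cosφ2·sin²(Δλ/2)=0.2896112741; c=2·atan2(√a, √(1-a))=1.136494163; dist=6371·c=7240.604 ≈ 7240.6 km; running total=55727.0 km
Leg 6 bearing: y=sinΔλ·cosφ2=-0.18397839, x=cosφ1·sinφ2-sinφ1·cosφ2·cosΔλ=-0.88831204; θ=atan2(y, x)=-168.2989° <0 so +360° → 191.7011° ≈ 191.7°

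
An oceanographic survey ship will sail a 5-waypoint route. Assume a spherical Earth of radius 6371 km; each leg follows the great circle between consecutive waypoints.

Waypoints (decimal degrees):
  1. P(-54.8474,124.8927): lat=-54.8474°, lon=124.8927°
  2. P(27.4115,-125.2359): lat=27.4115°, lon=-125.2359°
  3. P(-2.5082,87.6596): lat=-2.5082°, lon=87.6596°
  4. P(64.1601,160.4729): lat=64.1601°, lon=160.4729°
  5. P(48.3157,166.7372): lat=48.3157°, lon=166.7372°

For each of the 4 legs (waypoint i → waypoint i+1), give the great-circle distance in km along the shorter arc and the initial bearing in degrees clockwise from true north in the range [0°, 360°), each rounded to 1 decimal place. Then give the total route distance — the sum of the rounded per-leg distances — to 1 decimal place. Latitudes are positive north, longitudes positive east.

Leg 1: dist=13718.9 km, bearing=88.7°
Leg 2: dist=15555.2 km, bearing=302.6°
Leg 3: dist=9438.0 km, bearing=24.7°
Leg 4: dist=1801.8 km, bearing=164.9°
Total: 40513.9 km

Leg 1: φ1=-0.9572677, φ2=0.4784209, Δφ=1.4356886, Δλ=-4.3655676 rad; a=sin²(Δφ/2)+cosφ1·cosφ2·sin²(Δλ/2)=0.7750735298; c=2·atan2(√a, √(1-a))=2.153336659; dist=6371·c=13718.908 ≈ 13718.9 km; running total=13718.9 km
Leg 1 bearing: y=sinΔλ·cosφ2=0.83486612, x=cosφ1·sinφ2-sinφ1·cosφ2·cosΔλ=0.01835137; θ=atan2(y, x)=88.7408° ≈ 88.7°
Leg 2: φ1=0.4784209, φ2=-0.0437763, Δφ=-0.5221973, Δλ=3.7157274 rad; a=sin²(Δφ/2)+cosφ1·cosφ2·sin²(Δλ/2)=0.8824104292; c=2·atan2(√a, √(1-a))=2.441559546; dist=6371·c=15555.176 ≈ 15555.2 km; running total=29274.1 km
Leg 2 bearing: y=sinΔλ·cosφ2=-0.54258819, x=cosφ1·sinφ2-sinφ1·cosφ2·cosΔλ=0.34734293; θ=atan2(y, x)=-57.3743° <0 so +360° → 302.6257° ≈ 302.6°
Leg 3: φ1=-0.0437763, φ2=1.1198050, Δφ=1.1635813, Δλ=1.2708318 rad; a=sin²(Δφ/2)+cosφ1·cosφ2·sin²(Δλ/2)=0.4553600690; c=2·atan2(√a, √(1-a))=1.481397431; dist=6371·c=9437.983 ≈ 9438.0 km; running total=38712.1 km
Leg 3 bearing: y=sinΔλ·cosφ2=0.41639559, x=cosφ1·sinφ2-sinφ1·cosφ2·cosΔλ=0.90478938; θ=atan2(y, x)=24.7125° ≈ 24.7°
Leg 4: φ1=1.1198050, φ2=0.8432680, Δφ=-0.2765369, Δλ=0.1093327 rad; a=sin²(Δφ/2)+cosφ1·cosφ2·sin²(Δλ/2)=0.0198619939; c=2·atan2(√a, √(1-a))=0.282806680; dist=6371·c=1801.761 ≈ 1801.8 km; running total=40513.9 km
Leg 4 bearing: y=sinΔλ·cosφ2=0.07256426, x=cosφ1·sinφ2-sinφ1·cosφ2·cosΔλ=-0.26945205; θ=atan2(y, x)=164.9276° ≈ 164.9°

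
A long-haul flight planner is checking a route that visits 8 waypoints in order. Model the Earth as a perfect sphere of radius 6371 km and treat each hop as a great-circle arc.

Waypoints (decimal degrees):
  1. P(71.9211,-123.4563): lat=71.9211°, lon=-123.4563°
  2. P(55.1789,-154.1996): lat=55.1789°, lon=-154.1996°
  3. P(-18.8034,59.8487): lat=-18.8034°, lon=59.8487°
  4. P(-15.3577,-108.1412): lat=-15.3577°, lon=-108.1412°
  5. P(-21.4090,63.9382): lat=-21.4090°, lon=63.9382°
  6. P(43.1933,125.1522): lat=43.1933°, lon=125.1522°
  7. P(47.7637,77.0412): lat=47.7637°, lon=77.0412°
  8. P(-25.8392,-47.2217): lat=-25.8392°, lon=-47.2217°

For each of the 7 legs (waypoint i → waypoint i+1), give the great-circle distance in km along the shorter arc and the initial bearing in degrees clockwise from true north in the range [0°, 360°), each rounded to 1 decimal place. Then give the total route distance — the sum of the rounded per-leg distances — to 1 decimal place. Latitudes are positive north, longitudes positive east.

Leg 1: dist=2350.6 km, bearing=234.0°
Leg 2: dist=15059.9 km, bearing=310.9°
Leg 3: dist=15995.5 km, bearing=199.9°
Leg 4: dist=15836.5 km, bearing=167.9°
Leg 5: dist=9516.5 km, bearing=39.9°
Leg 6: dist=3724.1 km, bearing=294.9°
Leg 7: dist=14627.9 km, bearing=276.3°
Total: 77111.0 km

Leg 1: φ1=1.2552600, φ2=0.9630535, Δφ=-0.2922065, Δλ=-0.5365718 rad; a=sin²(Δφ/2)+cosφ1·cosφ2·sin²(Δλ/2)=0.0336460936; c=2·atan2(√a, √(1-a))=0.368946437; dist=6371·c=2350.558 ≈ 2350.6 km; running total=2350.6 km
Leg 1 bearing: y=sinΔλ·cosφ2=-0.29189911, x=cosφ1·sinφ2-sinφ1·cosφ2·cosΔλ=-0.21178065; θ=atan2(y, x)=-125.9619° <0 so +360° → 234.0381° ≈ 234.0°
Leg 2: φ1=0.9630535, φ2=-0.3281812, Δφ=-1.2912347, Δλ=3.7358476 rad; a=sin²(Δφ/2)+cosφ1·cosφ2·sin²(Δλ/2)=0.8562401614; c=2·atan2(√a, √(1-a))=2.363822997; dist=6371·c=15059.916 ≈ 15059.9 km; running total=17410.5 km
Leg 2 bearing: y=sinΔλ·cosφ2=-0.53001024, x=cosφ1·sinφ2-sinφ1·cosφ2·cosΔλ=0.45984882; θ=atan2(y, x)=-49.0544° <0 so +360° → 310.9456° ≈ 310.9°
Leg 3: φ1=-0.3281812, φ2=-0.2680424, Δφ=0.0601388, Δλ=-2.9319769 rad; a=sin²(Δφ/2)+cosφ1·cosφ2·sin²(Δλ/2)=0.9037405345; c=2·atan2(√a, √(1-a))=2.510665730; dist=6371·c=15995.451 ≈ 15995.5 km; running total=33406.0 km
Leg 3 bearing: y=sinΔλ·cosφ2=-0.20065368, x=cosφ1·sinφ2-sinφ1·cosφ2·cosΔλ=-0.55471833; θ=atan2(y, x)=-160.1138° <0 so +360° → 199.8862° ≈ 199.9°
Leg 4: φ1=-0.2680424, φ2=-0.3736575, Δφ=-0.1056151, Δλ=3.0033521 rad; a=sin²(Δφ/2)+cosφ1·cosφ2·sin²(Δλ/2)=0.8962573998; c=2·atan2(√a, √(1-a))=2.485717964; dist=6371·c=15836.509 ≈ 15836.5 km; running total=49242.5 km
Leg 4 bearing: y=sinΔλ·cosφ2=0.12829221, x=cosφ1·sinφ2-sinφ1·cosφ2·cosΔλ=-0.59620584; θ=atan2(y, x)=167.8562° ≈ 167.9°
Leg 5: φ1=-0.3736575, φ2=0.7538653, Δφ=1.1275228, Δλ=1.0683858 rad; a=sin²(Δφ/2)+cosφ1·cosφ2·sin²(Δλ/2)=0.4615013243; c=2·atan2(√a, √(1-a))=1.493722691; dist=6371·c=9516.507 ≈ 9516.5 km; running total=58759.0 km
Leg 5 bearing: y=sinΔλ·cosφ2=0.63895602, x=cosφ1·sinφ2-sinφ1·cosφ2·cosΔλ=0.76538004; θ=atan2(y, x)=39.8559° ≈ 39.9°
Leg 6: φ1=0.7538653, φ2=0.8336338, Δφ=0.0797685, Δλ=-0.8396954 rad; a=sin²(Δφ/2)+cosφ1·cosφ2·sin²(Δλ/2)=0.0830157639; c=2·atan2(√a, √(1-a))=0.584535537; dist=6371·c=3724.076 ≈ 3724.1 km; running total=62483.1 km
Leg 6 bearing: y=sinΔλ·cosφ2=-0.50040480, x=cosφ1·sinφ2-sinφ1·cosφ2·cosΔλ=0.23257606; θ=atan2(y, x)=-65.0721° <0 so +360° → 294.9279° ≈ 294.9°
Leg 7: φ1=0.8336338, φ2=-0.4509791, Δφ=-1.2846129, Δλ=-2.1687967 rad; a=sin²(Δφ/2)+cosφ1·cosφ2·sin²(Δλ/2)=0.8316464452; c=2·atan2(√a, √(1-a))=2.296006698; dist=6371·c=14627.859 ≈ 14627.9 km; running total=77111.0 km
Leg 7 bearing: y=sinΔλ·cosφ2=-0.74383389, x=cosφ1·sinφ2-sinφ1·cosφ2·cosΔλ=0.08218077; θ=atan2(y, x)=-83.6954° <0 so +360° → 276.3046° ≈ 276.3°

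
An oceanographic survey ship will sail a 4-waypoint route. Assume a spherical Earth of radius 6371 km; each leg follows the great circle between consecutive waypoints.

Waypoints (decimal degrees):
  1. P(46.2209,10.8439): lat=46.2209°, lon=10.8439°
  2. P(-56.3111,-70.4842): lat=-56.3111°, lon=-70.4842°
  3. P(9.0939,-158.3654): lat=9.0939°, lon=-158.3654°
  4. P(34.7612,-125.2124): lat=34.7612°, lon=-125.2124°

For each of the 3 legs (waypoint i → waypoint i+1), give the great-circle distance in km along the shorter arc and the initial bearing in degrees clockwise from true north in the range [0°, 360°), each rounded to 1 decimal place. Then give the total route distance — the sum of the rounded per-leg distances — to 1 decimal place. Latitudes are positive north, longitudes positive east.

Leg 1: dist=13663.7 km, bearing=220.8°
Leg 2: dist=10717.9 km, bearing=276.8°
Leg 3: dist=4415.7 km, bearing=44.7°
Total: 28797.3 km

Leg 1: φ1=0.8067069, φ2=-0.9828141, Δφ=-1.7895210, Δλ=-1.4194431 rad; a=sin²(Δφ/2)+cosφ1·cosφ2·sin²(Δλ/2)=0.7714475342; c=2·atan2(√a, √(1-a))=2.144676939; dist=6371·c=13663.737 ≈ 13663.7 km; running total=13663.7 km
Leg 1 bearing: y=sinΔλ·cosφ2=-0.54834208, x=cosφ1·sinφ2-sinφ1·cosφ2·cosΔλ=-0.63607068; θ=atan2(y, x)=-139.2361° <0 so +360° → 220.7639° ≈ 220.8°
Leg 2: φ1=-0.9828141, φ2=0.1587185, Δφ=1.1415326, Δλ=-1.5338163 rad; a=sin²(Δφ/2)+cosφ1·cosφ2·sin²(Δλ/2)=0.5556300089; c=2·atan2(√a, √(1-a))=1.682287177; dist=6371·c=10717.852 ≈ 10717.9 km; running total=24381.6 km
Leg 2 bearing: y=sinΔλ·cosφ2=-0.98675555, x=cosφ1·sinφ2-sinφ1·cosφ2·cosΔλ=0.11804531; θ=atan2(y, x)=-83.1781° <0 so +360° → 276.8219° ≈ 276.8°
Leg 3: φ1=0.1587185, φ2=0.6066974, Δφ=0.4479789, Δλ=0.5786290 rad; a=sin²(Δφ/2)+cosφ1·cosφ2·sin²(Δλ/2)=0.1153648980; c=2·atan2(√a, √(1-a))=0.693098189; dist=6371·c=4415.729 ≈ 4415.7 km; running total=28797.3 km
Leg 3 bearing: y=sinΔλ·cosφ2=0.44927857, x=cosφ1·sinφ2-sinφ1·cosφ2·cosΔλ=0.45428198; θ=atan2(y, x)=44.6827° ≈ 44.7°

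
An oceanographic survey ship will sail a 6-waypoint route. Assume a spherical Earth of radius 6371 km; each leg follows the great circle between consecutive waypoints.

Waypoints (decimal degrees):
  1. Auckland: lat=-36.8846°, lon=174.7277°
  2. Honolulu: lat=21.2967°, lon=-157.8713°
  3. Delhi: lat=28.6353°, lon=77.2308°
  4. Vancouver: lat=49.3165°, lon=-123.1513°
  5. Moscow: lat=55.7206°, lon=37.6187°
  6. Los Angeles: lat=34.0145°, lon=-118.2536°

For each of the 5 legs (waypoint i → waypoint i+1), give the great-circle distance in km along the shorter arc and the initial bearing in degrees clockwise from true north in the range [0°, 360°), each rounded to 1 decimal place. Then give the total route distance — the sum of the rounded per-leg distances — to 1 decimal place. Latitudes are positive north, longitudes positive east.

Leg 1: dist=7079.2 km, bearing=28.6°
Leg 2: dist=11907.3 km, bearing=311.1°
Leg 3: dist=11114.7 km, bearing=13.3°
Leg 4: dist=8200.0 km, bearing=11.1°
Leg 5: dist=9777.1 km, bearing=340.2°
Total: 48078.3 km

Leg 1: φ1=-0.6437577, φ2=0.3716975, Δφ=1.0154552, Δλ=-5.8049476 rad; a=sin²(Δφ/2)+cosφ1·cosφ2·sin²(Δλ/2)=0.2781878763; c=2·atan2(√a, √(1-a))=1.111157724; dist=6371·c=7079.186 ≈ 7079.2 km; running total=7079.2 km
Leg 1 bearing: y=sinΔλ·cosφ2=0.42878817, x=cosφ1·sinφ2-sinφ1·cosφ2·cosΔλ=0.78698045; θ=atan2(y, x)=28.5839° ≈ 28.6°
Leg 2: φ1=0.3716975, φ2=0.4997803, Δφ=0.1280827, Δλ=4.1033057 rad; a=sin²(Δφ/2)+cosφ1·cosφ2·sin²(Δλ/2)=0.6468964838; c=2·atan2(√a, √(1-a))=1.868988841; dist=6371·c=11907.328 ≈ 11907.3 km; running total=18986.5 km
Leg 2 bearing: y=sinΔλ·cosφ2=-0.71985577, x=cosφ1·sinφ2-sinφ1·cosφ2·cosΔλ=0.62888263; θ=atan2(y, x)=-48.8588° <0 so +360° → 311.1412° ≈ 311.1°
Leg 3: φ1=0.4997803, φ2=0.8607353, Δφ=0.3609550, Δλ=-3.4973274 rad; a=sin²(Δφ/2)+cosφ1·cosφ2·sin²(Δλ/2)=0.5864564135; c=2·atan2(√a, √(1-a))=1.744582606; dist=6371·c=11114.736 ≈ 11114.7 km; running total=30101.2 km
Leg 3 bearing: y=sinΔλ·cosφ2=0.22703627, x=cosφ1·sinφ2-sinφ1·cosφ2·cosΔλ=0.95841311; θ=atan2(y, x)=13.3270° ≈ 13.3°
Leg 4: φ1=0.8607353, φ2=0.9725079, Δφ=0.1117726, Δλ=2.8059658 rad; a=sin²(Δφ/2)+cosφ1·cosφ2·sin²(Δλ/2)=0.3600348195; c=2·atan2(√a, √(1-a))=1.287074758; dist=6371·c=8199.953 ≈ 8200.0 km; running total=38301.2 km
Leg 4 bearing: y=sinΔλ·cosφ2=0.18550571, x=cosφ1·sinφ2-sinφ1·cosφ2·cosΔλ=0.94192708; θ=atan2(y, x)=11.1414° ≈ 11.1°
Leg 5: φ1=0.9725079, φ2=0.5936650, Δφ=-0.3788429, Δλ=-2.7204848 rad; a=sin²(Δφ/2)+cosφ1·cosφ2·sin²(Δλ/2)=0.4819185312; c=2·atan2(√a, √(1-a))=1.534625502; dist=6371·c=9777.099 ≈ 9777.1 km; running total=48078.3 km
Leg 5 bearing: y=sinΔλ·cosφ2=-0.33882926, x=cosφ1·sinφ2-sinφ1·cosφ2·cosΔλ=0.94015263; θ=atan2(y, x)=-19.8191° <0 so +360° → 340.1809° ≈ 340.2°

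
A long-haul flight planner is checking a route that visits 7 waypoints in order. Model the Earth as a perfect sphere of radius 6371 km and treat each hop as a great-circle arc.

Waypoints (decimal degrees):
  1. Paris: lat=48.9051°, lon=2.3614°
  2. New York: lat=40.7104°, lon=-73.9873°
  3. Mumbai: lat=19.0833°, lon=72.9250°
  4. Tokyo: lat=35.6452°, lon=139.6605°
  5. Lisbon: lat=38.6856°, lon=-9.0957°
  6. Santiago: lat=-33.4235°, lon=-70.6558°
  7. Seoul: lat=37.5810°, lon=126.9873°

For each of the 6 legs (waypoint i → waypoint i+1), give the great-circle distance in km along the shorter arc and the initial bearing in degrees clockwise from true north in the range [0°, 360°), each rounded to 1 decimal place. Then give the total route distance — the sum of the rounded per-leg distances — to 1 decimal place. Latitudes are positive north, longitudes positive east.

Leg 1: dist=5834.8 km, bearing=291.8°
Leg 2: dist=12538.9 km, bearing=34.0°
Leg 3: dist=6716.7 km, bearing=59.2°
Leg 4: dist=11148.2 km, bearing=335.7°
Leg 5: dist=10224.4 km, bearing=227.3°
Leg 6: dist=18355.3 km, bearing=291.2°
Total: 64818.3 km

Leg 1: φ1=0.8535550, φ2=0.7105305, Δφ=-0.1430245, Δλ=-1.3325362 rad; a=sin²(Δφ/2)+cosφ1·cosφ2·sin²(Δλ/2)=0.1954337644; c=2·atan2(√a, √(1-a))=0.915830085; dist=6371·c=5834.753 ≈ 5834.8 km; running total=5834.8 km
Leg 1 bearing: y=sinΔλ·cosφ2=-0.73660207, x=cosφ1·sinφ2-sinφ1·cosφ2·cosΔλ=0.29389629; θ=atan2(y, x)=-68.2485° <0 so +360° → 291.7515° ≈ 291.8°
Leg 2: φ1=0.7105305, φ2=0.3330664, Δφ=-0.3774641, Δλ=2.5641033 rad; a=sin²(Δφ/2)+cosφ1·cosφ2·sin²(Δλ/2)=0.6934736738; c=2·atan2(√a, √(1-a))=1.968115073; dist=6371·c=12538.861 ≈ 12538.9 km; running total=18373.7 km
Leg 2 bearing: y=sinΔλ·cosφ2=0.51592055, x=cosφ1·sinφ2-sinφ1·cosφ2·cosΔλ=0.76426287; θ=atan2(y, x)=34.0216° ≈ 34.0°
Leg 3: φ1=0.3330664, φ2=0.6221261, Δφ=0.2890597, Δλ=1.1647542 rad; a=sin²(Δφ/2)+cosφ1·cosφ2·sin²(Δλ/2)=0.2530674513; c=2·atan2(√a, √(1-a))=1.054267158; dist=6371·c=6716.736 ≈ 6716.7 km; running total=25090.4 km
Leg 3 bearing: y=sinΔλ·cosφ2=0.74656646, x=cosφ1·sinφ2-sinφ1·cosφ2·cosΔλ=0.44579793; θ=atan2(y, x)=59.1573° ≈ 59.2°
Leg 4: φ1=0.6221261, φ2=0.6751911, Δφ=0.0530650, Δλ=-2.5962855 rad; a=sin²(Δφ/2)+cosφ1·cosφ2·sin²(Δλ/2)=0.5890418228; c=2·atan2(√a, √(1-a))=1.749834949; dist=6371·c=11148.198 ≈ 11148.2 km; running total=36238.6 km
Leg 4 bearing: y=sinΔλ·cosφ2=-0.40487572, x=cosφ1·sinφ2-sinφ1·cosφ2·cosΔλ=0.89686223; θ=atan2(y, x)=-24.2961° <0 so +360° → 335.7039° ≈ 335.7°
Leg 5: φ1=0.6751911, φ2=-0.5833501, Δφ=-1.2585412, Δλ=-1.0744264 rad; a=sin²(Δφ/2)+cosφ1·cosφ2·sin²(Δλ/2)=0.5170119958; c=2·atan2(√a, √(1-a))=1.604826886; dist=6371·c=10224.352 ≈ 10224.4 km; running total=46463.0 km
Leg 5 bearing: y=sinΔλ·cosφ2=-0.73389744, x=cosφ1·sinφ2-sinφ1·cosφ2·cosΔλ=-0.67840763; θ=atan2(y, x)=-132.7500° <0 so +360° → 227.2500° ≈ 227.3°
Leg 6: φ1=-0.5833501, φ2=0.6559122, Δφ=1.2392623, Δλ=3.4495228 rad; a=sin²(Δφ/2)+cosφ1·cosφ2·sin²(Δλ/2)=0.9831283759; c=2·atan2(√a, √(1-a))=2.881074929; dist=6371·c=18355.328 ≈ 18355.3 km; running total=64818.3 km
Leg 6 bearing: y=sinΔλ·cosφ2=-0.24019387, x=cosφ1·sinφ2-sinφ1·cosφ2·cosΔλ=0.09303115; θ=atan2(y, x)=-68.8278° <0 so +360° → 291.1722° ≈ 291.2°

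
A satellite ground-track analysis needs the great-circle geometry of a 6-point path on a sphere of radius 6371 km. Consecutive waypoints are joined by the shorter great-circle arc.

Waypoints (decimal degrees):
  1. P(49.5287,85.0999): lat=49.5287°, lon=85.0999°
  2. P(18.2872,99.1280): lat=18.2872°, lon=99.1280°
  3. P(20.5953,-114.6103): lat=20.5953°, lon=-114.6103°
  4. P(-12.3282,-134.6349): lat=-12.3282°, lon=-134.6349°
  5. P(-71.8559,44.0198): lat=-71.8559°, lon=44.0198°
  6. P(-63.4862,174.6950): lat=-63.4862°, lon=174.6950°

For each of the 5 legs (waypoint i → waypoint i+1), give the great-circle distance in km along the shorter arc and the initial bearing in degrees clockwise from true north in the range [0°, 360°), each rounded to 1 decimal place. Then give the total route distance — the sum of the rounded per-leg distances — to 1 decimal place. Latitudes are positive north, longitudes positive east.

Leg 1: φ1=0.8644389, φ2=0.3191719, Δφ=-0.5452670, Δλ=0.2448365 rad; a=sin²(Δφ/2)+cosφ1·cosφ2·sin²(Δλ/2)=0.0816953539; c=2·atan2(√a, √(1-a))=0.579732362; dist=6371·c=3693.475 ≈ 3693.5 km; running total=3693.5 km
Leg 1 bearing: y=sinΔλ·cosφ2=0.23015558, x=cosφ1·sinφ2-sinφ1·cosφ2·cosΔλ=-0.49710492; θ=atan2(y, x)=155.1562° ≈ 155.2°
Leg 2: φ1=0.3191719, φ2=0.3594558, Δφ=0.0402839, Δλ=-3.7304371 rad; a=sin²(Δφ/2)+cosφ1·cosφ2·sin²(Δλ/2)=0.8143719665; c=2·atan2(√a, √(1-a))=2.250733195; dist=6371·c=14339.421 ≈ 14339.4 km; running total=18032.9 km
Leg 2 bearing: y=sinΔλ·cosφ2=0.51990390, x=cosφ1·sinφ2-sinφ1·cosφ2·cosΔλ=0.57825687; θ=atan2(y, x)=41.9583° ≈ 42.0°
Leg 3: φ1=0.3594558, φ2=-0.2151677, Δφ=-0.5746235, Δλ=-0.3494952 rad; a=sin²(Δφ/2)+cosφ1·cosφ2·sin²(Δλ/2)=0.1079443131; c=2·atan2(√a, √(1-a))=0.669533334; dist=6371·c=4265.597 ≈ 4265.6 km; running total=22298.5 km
Leg 3 bearing: y=sinΔλ·cosφ2=-0.33452749, x=cosφ1·sinφ2-sinφ1·cosφ2·cosΔλ=-0.52274345; θ=atan2(y, x)=-147.3830° <0 so +360° → 212.6170° ≈ 212.6°
Leg 4: φ1=-0.2151677, φ2=-1.2541220, Δφ=-1.0389544, Δλ=3.1181127 rad; a=sin²(Δφ/2)+cosφ1·cosφ2·sin²(Δλ/2)=0.5506242613; c=2·atan2(√a, √(1-a))=1.672218640; dist=6371·c=10653.705 ≈ 10653.7 km; running total=32952.2 km
Leg 4 bearing: y=sinΔλ·cosφ2=0.00731116, x=cosφ1·sinφ2-sinφ1·cosφ2·cosΔλ=-0.99483430; θ=atan2(y, x)=179.5789° ≈ 179.6°
Leg 5: φ1=-1.2541220, φ2=-1.1080432, Δφ=0.1460788, Δλ=2.2807125 rad; a=sin²(Δφ/2)+cosφ1·cosφ2·sin²(Δλ/2)=0.1201370648; c=2·atan2(√a, √(1-a))=0.707904895; dist=6371·c=4510.062 ≈ 4510.1 km; running total=37462.3 km
Leg 5 bearing: y=sinΔλ·cosφ2=0.33856726, x=cosφ1·sinφ2-sinφ1·cosφ2·cosΔλ=-0.55514756; θ=atan2(y, x)=148.6223° ≈ 148.6°

Leg 1: dist=3693.5 km, bearing=155.2°
Leg 2: dist=14339.4 km, bearing=42.0°
Leg 3: dist=4265.6 km, bearing=212.6°
Leg 4: dist=10653.7 km, bearing=179.6°
Leg 5: dist=4510.1 km, bearing=148.6°
Total: 37462.3 km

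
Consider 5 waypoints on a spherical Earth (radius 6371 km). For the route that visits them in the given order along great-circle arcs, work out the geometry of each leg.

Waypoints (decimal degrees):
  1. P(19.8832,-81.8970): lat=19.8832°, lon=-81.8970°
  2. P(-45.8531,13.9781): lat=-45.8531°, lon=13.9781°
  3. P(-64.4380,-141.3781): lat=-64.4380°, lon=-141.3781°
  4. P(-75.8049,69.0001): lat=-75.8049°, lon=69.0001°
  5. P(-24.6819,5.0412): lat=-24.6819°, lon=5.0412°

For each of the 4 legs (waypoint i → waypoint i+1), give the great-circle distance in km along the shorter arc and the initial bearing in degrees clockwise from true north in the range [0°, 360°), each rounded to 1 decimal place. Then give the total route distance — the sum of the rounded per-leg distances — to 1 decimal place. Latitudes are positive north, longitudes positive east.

Leg 1: φ1=0.3470273, φ2=-0.8002876, Δφ=-1.1473149, Δλ=1.6733362 rad; a=sin²(Δφ/2)+cosφ1·cosφ2·sin²(Δλ/2)=0.6555438245; c=2·atan2(√a, √(1-a))=1.887133580; dist=6371·c=12022.928 ≈ 12022.9 km; running total=12022.9 km
Leg 1 bearing: y=sinΔλ·cosφ2=0.69284195, x=cosφ1·sinφ2-sinφ1·cosφ2·cosΔλ=-0.65053402; θ=atan2(y, x)=133.1961° ≈ 133.2°
Leg 2: φ1=-0.8002876, φ2=-1.1246553, Δφ=-0.3243677, Δλ=-2.7114772 rad; a=sin²(Δφ/2)+cosφ1·cosφ2·sin²(Δλ/2)=0.3129184686; c=2·atan2(√a, √(1-a))=1.187302208; dist=6371·c=7564.302 ≈ 7564.3 km; running total=19587.2 km
Leg 2 bearing: y=sinΔλ·cosφ2=-0.17991983, x=cosφ1·sinφ2-sinφ1·cosφ2·cosΔλ=-0.90974219; θ=atan2(y, x)=-168.8130° <0 so +360° → 191.1870° ≈ 191.2°
Leg 3: φ1=-1.1246553, φ2=-1.3230451, Δφ=-0.1983898, Δλ=3.6717923 rad; a=sin²(Δφ/2)+cosφ1·cosφ2·sin²(Δλ/2)=0.1083550849; c=2·atan2(√a, √(1-a))=0.670855975; dist=6371·c=4274.023 ≈ 4274.0 km; running total=23861.2 km
Leg 3 bearing: y=sinΔλ·cosφ2=-0.12401138, x=cosφ1·sinφ2-sinφ1·cosφ2·cosΔλ=-0.60916190; θ=atan2(y, x)=-168.4931° <0 so +360° → 191.5069° ≈ 191.5°
Leg 4: φ1=-1.3230451, φ2=-0.4307804, Δφ=0.8922647, Δλ=-1.1162934 rad; a=sin²(Δφ/2)+cosφ1·cosφ2·sin²(Δλ/2)=0.2486741785; c=2·atan2(√a, √(1-a))=1.044132982; dist=6371·c=6652.171 ≈ 6652.2 km; running total=30513.4 km
Leg 4 bearing: y=sinΔλ·cosφ2=-0.81639441, x=cosφ1·sinφ2-sinφ1·cosφ2·cosΔλ=0.28432639; θ=atan2(y, x)=-70.7983° <0 so +360° → 289.2017° ≈ 289.2°

Leg 1: dist=12022.9 km, bearing=133.2°
Leg 2: dist=7564.3 km, bearing=191.2°
Leg 3: dist=4274.0 km, bearing=191.5°
Leg 4: dist=6652.2 km, bearing=289.2°
Total: 30513.4 km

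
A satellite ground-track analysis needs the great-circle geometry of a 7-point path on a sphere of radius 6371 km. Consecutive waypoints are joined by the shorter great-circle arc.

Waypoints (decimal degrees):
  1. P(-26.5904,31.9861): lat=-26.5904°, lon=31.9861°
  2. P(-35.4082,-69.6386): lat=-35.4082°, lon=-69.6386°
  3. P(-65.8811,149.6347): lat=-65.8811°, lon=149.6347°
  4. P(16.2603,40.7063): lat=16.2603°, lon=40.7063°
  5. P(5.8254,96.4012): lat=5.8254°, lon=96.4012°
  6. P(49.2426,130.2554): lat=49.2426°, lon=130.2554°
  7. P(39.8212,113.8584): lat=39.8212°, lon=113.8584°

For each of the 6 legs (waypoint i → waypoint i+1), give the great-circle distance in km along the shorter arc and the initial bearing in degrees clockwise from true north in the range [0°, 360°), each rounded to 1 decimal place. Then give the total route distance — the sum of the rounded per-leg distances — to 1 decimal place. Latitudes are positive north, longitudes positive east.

Leg 1: dist=9289.4 km, bearing=233.5°
Leg 2: dist=8259.2 km, bearing=195.6°
Leg 3: dist=12510.3 km, bearing=259.4°
Leg 4: dist=6169.2 km, bearing=94.1°
Leg 5: dist=5777.4 km, bearing=27.5°
Leg 6: dist=1663.2 km, bearing=237.1°
Total: 43668.7 km

Leg 1: φ1=-0.4640900, φ2=-0.6179897, Δφ=-0.1538996, Δλ=-1.7736856 rad; a=sin²(Δφ/2)+cosφ1·cosφ2·sin²(Δλ/2)=0.4437584783; c=2·atan2(√a, √(1-a))=1.458074725; dist=6371·c=9289.394 ≈ 9289.4 km; running total=9289.4 km
Leg 1 bearing: y=sinΔλ·cosφ2=-0.79832707, x=cosφ1·sinφ2-sinφ1·cosφ2·cosΔλ=-0.59162611; θ=atan2(y, x)=-126.5415° <0 so +360° → 233.4585° ≈ 233.5°
Leg 2: φ1=-0.6179897, φ2=-1.1498421, Δφ=-0.5318524, Δλ=3.8270410 rad; a=sin²(Δφ/2)+cosφ1·cosφ2·sin²(Δλ/2)=0.3645060275; c=2·atan2(√a, √(1-a))=1.296377095; dist=6371·c=8259.218 ≈ 8259.2 km; running total=17548.6 km
Leg 2 bearing: y=sinΔλ·cosφ2=-0.25867202, x=cosφ1·sinφ2-sinφ1·cosφ2·cosΔλ=-0.92717545; θ=atan2(y, x)=-164.4115° <0 so +360° → 195.5885° ≈ 195.6°
Leg 3: φ1=-1.1498421, φ2=0.2837958, Δφ=1.4336379, Δλ=-1.9011592 rad; a=sin²(Δφ/2)+cosφ1·cosφ2·sin²(Δλ/2)=0.6914047729; c=2·atan2(√a, √(1-a))=1.963631917; dist=6371·c=12510.299 ≈ 12510.3 km; running total=30058.9 km
Leg 3 bearing: y=sinΔλ·cosφ2=-0.90808726, x=cosφ1·sinφ2-sinφ1·cosφ2·cosΔλ=-0.16980690; θ=atan2(y, x)=-100.5916° <0 so +360° → 259.4084° ≈ 259.4°
Leg 4: φ1=0.2837958, φ2=0.1016724, Δφ=-0.1821234, Δλ=0.9720594 rad; a=sin²(Δφ/2)+cosφ1·cosφ2·sin²(Δλ/2)=0.2166596817; c=2·atan2(√a, √(1-a))=0.968324738; dist=6371·c=6169.197 ≈ 6169.2 km; running total=36228.1 km
Leg 4 bearing: y=sinΔλ·cosφ2=0.82178226, x=cosφ1·sinφ2-sinφ1·cosφ2·cosΔλ=-0.05955644; θ=atan2(y, x)=94.1451° ≈ 94.1°
Leg 5: φ1=0.1016724, φ2=0.8594455, Δφ=0.7577731, Δλ=0.5908673 rad; a=sin²(Δφ/2)+cosφ1·cosφ2·sin²(Δλ/2)=0.1918734442; c=2·atan2(√a, √(1-a))=0.906820194; dist=6371·c=5777.351 ≈ 5777.4 km; running total=42005.5 km
Leg 5 bearing: y=sinΔλ·cosφ2=0.36369485, x=cosφ1·sinφ2-sinφ1·cosφ2·cosΔλ=0.69854002; θ=atan2(y, x)=27.5037° ≈ 27.5°
Leg 6: φ1=0.8594455, φ2=0.6950111, Δφ=-0.1644345, Δλ=-0.2861816 rad; a=sin²(Δφ/2)+cosφ1·cosφ2·sin²(Δλ/2)=0.0169412453; c=2·atan2(√a, √(1-a))=0.261057754; dist=6371·c=1663.199 ≈ 1663.2 km; running total=43668.7 km
Leg 6 bearing: y=sinΔλ·cosφ2=-0.21681282, x=cosφ1·sinφ2-sinφ1·cosφ2·cosΔλ=-0.14003270; θ=atan2(y, x)=-122.8572° <0 so +360° → 237.1428° ≈ 237.1°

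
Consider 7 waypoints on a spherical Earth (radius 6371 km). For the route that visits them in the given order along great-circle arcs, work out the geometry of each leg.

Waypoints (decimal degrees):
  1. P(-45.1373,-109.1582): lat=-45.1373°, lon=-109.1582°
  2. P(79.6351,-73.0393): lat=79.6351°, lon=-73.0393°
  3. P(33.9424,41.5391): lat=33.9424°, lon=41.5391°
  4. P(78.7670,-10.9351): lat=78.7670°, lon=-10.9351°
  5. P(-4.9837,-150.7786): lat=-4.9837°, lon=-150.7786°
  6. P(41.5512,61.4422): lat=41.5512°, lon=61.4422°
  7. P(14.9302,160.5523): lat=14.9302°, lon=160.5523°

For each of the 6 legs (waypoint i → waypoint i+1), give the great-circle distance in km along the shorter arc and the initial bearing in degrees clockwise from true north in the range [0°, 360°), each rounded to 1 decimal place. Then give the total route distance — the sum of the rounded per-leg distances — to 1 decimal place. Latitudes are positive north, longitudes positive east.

Leg 1: φ1=-0.7877945, φ2=1.3898947, Δφ=2.1776892, Δλ=0.6303937 rad; a=sin²(Δφ/2)+cosφ1·cosφ2·sin²(Δλ/2)=0.7973557902; c=2·atan2(√a, √(1-a))=2.207703170; dist=6371·c=14065.277 ≈ 14065.3 km; running total=14065.3 km
Leg 1 bearing: y=sinΔλ·cosφ2=0.10605413, x=cosφ1·sinφ2-sinφ1·cosφ2·cosΔλ=0.79691321; θ=atan2(y, x)=7.5804° ≈ 7.6°
Leg 2: φ1=1.3898947, φ2=0.5924066, Δφ=-0.7974881, Δλ=1.9997703 rad; a=sin²(Δφ/2)+cosφ1·cosφ2·sin²(Δλ/2)=0.2564172702; c=2·atan2(√a, √(1-a))=1.061955268; dist=6371·c=6765.717 ≈ 6765.7 km; running total=20831.0 km
Leg 2 bearing: y=sinΔλ·cosφ2=0.75443179, x=cosφ1·sinφ2-sinφ1·cosφ2·cosΔλ=0.43988917; θ=atan2(y, x)=59.7547° ≈ 59.8°
Leg 3: φ1=0.5924066, φ2=1.3747435, Δφ=0.7823369, Δλ=-0.9158476 rad; a=sin²(Δφ/2)+cosφ1·cosφ2·sin²(Δλ/2)=0.1769501985; c=2·atan2(√a, √(1-a))=0.868333241; dist=6371·c=5532.151 ≈ 5532.2 km; running total=26363.2 km
Leg 3 bearing: y=sinΔλ·cosφ2=-0.15449127, x=cosφ1·sinφ2-sinφ1·cosφ2·cosΔλ=0.74745418; θ=atan2(y, x)=-11.6780° <0 so +360° → 348.3220° ≈ 348.3°
Leg 4: φ1=1.3747435, φ2=-0.0869820, Δφ=-1.4617255, Δλ=-2.4407295 rad; a=sin²(Δφ/2)+cosφ1·cosφ2·sin²(Δλ/2)=0.6167638145; c=2·atan2(√a, √(1-a))=1.806500379; dist=6371·c=11509.214 ≈ 11509.2 km; running total=37872.4 km
Leg 4 bearing: y=sinΔλ·cosφ2=-0.64243962, x=cosφ1·sinφ2-sinφ1·cosφ2·cosΔλ=0.72988778; θ=atan2(y, x)=-41.3539° <0 so +360° → 318.6461° ≈ 318.6°
Leg 5: φ1=-0.0869820, φ2=0.7252052, Δφ=0.8121872, Δλ=3.7039517 rad; a=sin²(Δφ/2)+cosφ1·cosφ2·sin²(Δλ/2)=0.8441715217; c=2·atan2(√a, √(1-a))=2.329998653; dist=6371·c=14844.421 ≈ 14844.4 km; running total=52716.8 km
Leg 5 bearing: y=sinΔλ·cosφ2=-0.39901491, x=cosφ1·sinφ2-sinφ1·cosφ2·cosΔλ=0.60578128; θ=atan2(y, x)=-33.3720° <0 so +360° → 326.6280° ≈ 326.6°
Leg 6: φ1=0.7252052, φ2=0.2605811, Δφ=-0.4646241, Δλ=1.7297976 rad; a=sin²(Δφ/2)+cosφ1·cosφ2·sin²(Δλ/2)=0.4717992888; c=2·atan2(√a, √(1-a))=1.514364958; dist=6371·c=9648.019 ≈ 9648.0 km; running total=62364.8 km
Leg 6 bearing: y=sinΔλ·cosφ2=0.95405217, x=cosφ1·sinφ2-sinφ1·cosφ2·cosΔλ=0.29428444; θ=atan2(y, x)=72.8572° ≈ 72.9°

Leg 1: dist=14065.3 km, bearing=7.6°
Leg 2: dist=6765.7 km, bearing=59.8°
Leg 3: dist=5532.2 km, bearing=348.3°
Leg 4: dist=11509.2 km, bearing=318.6°
Leg 5: dist=14844.4 km, bearing=326.6°
Leg 6: dist=9648.0 km, bearing=72.9°
Total: 62364.8 km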